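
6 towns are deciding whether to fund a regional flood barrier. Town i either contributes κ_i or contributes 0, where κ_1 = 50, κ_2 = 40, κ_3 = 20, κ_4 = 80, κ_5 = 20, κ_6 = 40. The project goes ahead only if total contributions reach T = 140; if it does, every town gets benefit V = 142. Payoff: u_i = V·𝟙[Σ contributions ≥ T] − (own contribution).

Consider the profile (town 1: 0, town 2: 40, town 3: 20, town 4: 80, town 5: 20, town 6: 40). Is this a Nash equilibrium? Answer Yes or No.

Total = 200 ≥ 140: provided.
Town 1 (pledges 0, payoff 142): pledging 50 → total 250, payoff 92. No gain.
Town 2 (pledges 40, payoff 102): dropping to 0 → total 160, payoff 142. Profitable deviation.

No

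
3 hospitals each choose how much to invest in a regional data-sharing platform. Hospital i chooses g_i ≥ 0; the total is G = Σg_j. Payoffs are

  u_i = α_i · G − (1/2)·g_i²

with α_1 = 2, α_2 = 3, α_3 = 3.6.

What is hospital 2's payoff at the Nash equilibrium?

Hospital i's FOC: ∂u_i/∂g_i = α_i − g_i = 0, so g_i* = α_i.
NE contributions = (2, 3, 3.6); G = 8.6.
u_2 = α_2·G − ½·(g_2)² = 3·8.6 − ½·3² = 21.3.

21.3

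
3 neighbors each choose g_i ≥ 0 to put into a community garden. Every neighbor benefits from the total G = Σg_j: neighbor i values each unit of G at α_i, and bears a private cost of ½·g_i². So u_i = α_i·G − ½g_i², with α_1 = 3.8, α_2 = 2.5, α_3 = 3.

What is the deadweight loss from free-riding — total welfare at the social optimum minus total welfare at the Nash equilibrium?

Neighbor i's FOC: ∂u_i/∂g_i = α_i − g_i = 0, so g_i* = α_i.
NE contributions = (3.8, 2.5, 3); G = 9.3.
W^NE = (Σα)·G − ½Σα_i² = 9.3² − ½·29.69 = 71.645.
Planner sets g_i = Σα_j = 9.3 for every i, so G^SO = 3·9.3 = 27.9.
W^SO = (Σα)·G^SO − ½·3·(Σα)² = (3/2)·9.3² = 129.735.
Deadweight loss = W^SO − W^NE = 58.09.

58.09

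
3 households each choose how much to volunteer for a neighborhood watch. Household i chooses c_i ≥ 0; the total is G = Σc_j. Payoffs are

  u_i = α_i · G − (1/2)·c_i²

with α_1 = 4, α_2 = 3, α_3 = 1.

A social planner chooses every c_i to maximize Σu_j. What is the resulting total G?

Planner FOC: ∂(Σu_j)/∂c_i = (Σα_j) − c_i = 0, so c_i^SO = Σα_j = 8 for every i; G^SO = 24.

24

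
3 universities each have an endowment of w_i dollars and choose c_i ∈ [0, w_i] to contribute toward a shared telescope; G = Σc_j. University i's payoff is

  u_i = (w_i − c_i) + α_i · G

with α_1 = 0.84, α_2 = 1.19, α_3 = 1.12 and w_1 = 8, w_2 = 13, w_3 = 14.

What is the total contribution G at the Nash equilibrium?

∂u_i/∂c_i = α_i − 1, so university i contributes w_i if α_i > 1, else 0.
α_i > 1 for i ∈ {2, 3}; NE contributions (0, 13, 14), G = 27.

27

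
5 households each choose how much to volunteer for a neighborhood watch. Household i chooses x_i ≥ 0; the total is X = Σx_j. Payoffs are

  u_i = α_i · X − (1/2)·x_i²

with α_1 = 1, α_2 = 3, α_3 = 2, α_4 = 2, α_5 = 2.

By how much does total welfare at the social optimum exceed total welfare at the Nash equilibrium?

Household i's FOC: ∂u_i/∂x_i = α_i − x_i = 0, so x_i* = α_i.
NE contributions = (1, 3, 2, 2, 2); X = 10.
W^NE = (Σα)·X − ½Σα_i² = 10² − ½·22 = 89.
Planner sets x_i = Σα_j = 10 for every i, so X^SO = 5·10 = 50.
W^SO = (Σα)·X^SO − ½·5·(Σα)² = (5/2)·10² = 250.
Deadweight loss = W^SO − W^NE = 161.

161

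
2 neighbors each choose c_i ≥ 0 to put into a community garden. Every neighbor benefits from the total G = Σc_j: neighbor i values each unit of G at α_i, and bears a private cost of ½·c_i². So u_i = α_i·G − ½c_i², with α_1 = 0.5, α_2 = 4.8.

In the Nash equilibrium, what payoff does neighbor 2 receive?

Neighbor i's FOC: ∂u_i/∂c_i = α_i − c_i = 0, so c_i* = α_i.
NE contributions = (0.5, 4.8); G = 5.3.
u_2 = α_2·G − ½·(c_2)² = 4.8·5.3 − ½·4.8² = 13.92.

13.92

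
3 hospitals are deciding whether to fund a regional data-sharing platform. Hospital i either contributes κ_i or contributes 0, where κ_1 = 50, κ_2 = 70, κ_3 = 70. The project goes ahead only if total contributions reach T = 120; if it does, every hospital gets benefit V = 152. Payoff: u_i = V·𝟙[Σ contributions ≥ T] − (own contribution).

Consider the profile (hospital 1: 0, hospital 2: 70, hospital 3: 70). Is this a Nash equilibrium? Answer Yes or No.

Yes

Total = 140 ≥ 120: provided.
Hospital 1 (pledges 0, payoff 152): pledging 50 → total 190, payoff 102. No gain.
Hospital 2 (pledges 70, payoff 82): dropping to 0 → total 70, payoff 0. No gain.
Hospital 3 (pledges 70, payoff 82): dropping to 0 → total 70, payoff 0. No gain.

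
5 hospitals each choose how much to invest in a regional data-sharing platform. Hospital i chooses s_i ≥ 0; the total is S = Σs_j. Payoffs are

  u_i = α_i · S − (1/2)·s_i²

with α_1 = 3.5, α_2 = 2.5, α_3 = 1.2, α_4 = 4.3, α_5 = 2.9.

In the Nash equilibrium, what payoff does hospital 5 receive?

Hospital i's FOC: ∂u_i/∂s_i = α_i − s_i = 0, so s_i* = α_i.
NE contributions = (3.5, 2.5, 1.2, 4.3, 2.9); S = 14.4.
u_5 = α_5·S − ½·(s_5)² = 2.9·14.4 − ½·2.9² = 37.555.

37.555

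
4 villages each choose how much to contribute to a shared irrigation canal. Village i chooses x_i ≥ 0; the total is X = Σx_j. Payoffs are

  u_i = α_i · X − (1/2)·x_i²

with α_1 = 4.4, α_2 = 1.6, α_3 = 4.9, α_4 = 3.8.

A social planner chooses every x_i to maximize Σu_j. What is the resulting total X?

58.8

Planner FOC: ∂(Σu_j)/∂x_i = (Σα_j) − x_i = 0, so x_i^SO = Σα_j = 14.7 for every i; X^SO = 58.8.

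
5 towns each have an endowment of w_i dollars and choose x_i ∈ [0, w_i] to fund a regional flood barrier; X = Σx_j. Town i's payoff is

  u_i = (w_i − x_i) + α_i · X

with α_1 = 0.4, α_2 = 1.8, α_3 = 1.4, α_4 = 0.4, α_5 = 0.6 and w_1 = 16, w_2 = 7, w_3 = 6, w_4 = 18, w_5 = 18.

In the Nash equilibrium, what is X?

13

∂u_i/∂x_i = α_i − 1, so town i contributes w_i if α_i > 1, else 0.
α_i > 1 for i ∈ {2, 3}; NE contributions (0, 7, 6, 0, 0), X = 13.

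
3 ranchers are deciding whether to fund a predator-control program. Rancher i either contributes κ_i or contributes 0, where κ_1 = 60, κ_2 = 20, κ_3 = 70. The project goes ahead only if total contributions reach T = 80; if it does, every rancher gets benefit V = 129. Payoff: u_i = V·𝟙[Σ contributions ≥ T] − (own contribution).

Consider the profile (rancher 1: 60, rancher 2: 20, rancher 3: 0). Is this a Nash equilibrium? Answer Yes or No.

Yes

Total = 80 ≥ 80: provided.
Rancher 1 (pledges 60, payoff 69): dropping to 0 → total 20, payoff 0. No gain.
Rancher 2 (pledges 20, payoff 109): dropping to 0 → total 60, payoff 0. No gain.
Rancher 3 (pledges 0, payoff 129): pledging 70 → total 150, payoff 59. No gain.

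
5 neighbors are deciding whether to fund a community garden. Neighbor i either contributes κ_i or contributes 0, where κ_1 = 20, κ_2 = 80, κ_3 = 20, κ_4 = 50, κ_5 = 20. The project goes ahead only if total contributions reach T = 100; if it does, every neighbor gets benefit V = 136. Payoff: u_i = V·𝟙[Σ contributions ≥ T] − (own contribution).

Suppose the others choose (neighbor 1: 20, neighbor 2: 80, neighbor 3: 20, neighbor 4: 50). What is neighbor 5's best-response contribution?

Others' total = 170 ≥ 100; contributing adds cost 20 for no extra benefit.
Best response: 0.

0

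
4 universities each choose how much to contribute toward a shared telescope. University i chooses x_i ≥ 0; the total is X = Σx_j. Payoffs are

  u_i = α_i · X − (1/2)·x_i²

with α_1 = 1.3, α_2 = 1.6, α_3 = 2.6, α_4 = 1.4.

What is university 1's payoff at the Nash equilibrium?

8.125

University i's FOC: ∂u_i/∂x_i = α_i − x_i = 0, so x_i* = α_i.
NE contributions = (1.3, 1.6, 2.6, 1.4); X = 6.9.
u_1 = α_1·X − ½·(x_1)² = 1.3·6.9 − ½·1.3² = 8.125.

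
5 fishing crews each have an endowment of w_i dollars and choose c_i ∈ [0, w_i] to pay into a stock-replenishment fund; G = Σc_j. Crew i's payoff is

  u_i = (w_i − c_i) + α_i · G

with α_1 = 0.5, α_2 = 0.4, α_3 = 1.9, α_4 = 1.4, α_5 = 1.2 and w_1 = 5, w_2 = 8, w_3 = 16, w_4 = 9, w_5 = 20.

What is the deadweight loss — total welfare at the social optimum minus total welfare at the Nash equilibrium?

∂u_i/∂c_i = α_i − 1, so crew i contributes w_i if α_i > 1, else 0.
α_i > 1 for i ∈ {3, 4, 5}; NE contributions (0, 0, 16, 9, 20), G = 45.
W^NE = Σw_i − G^NE + (Σα_i)·G^NE = 58 + 4.4·45 = 256.
Planner: ∂(Σu_j)/∂c_i = Σα_j − 1 = 4.4 > 0, so everyone contributes w_i; G^SO = 58, W^SO = 58 + 4.4·58 = 313.2.
Deadweight loss = 57.2.

57.2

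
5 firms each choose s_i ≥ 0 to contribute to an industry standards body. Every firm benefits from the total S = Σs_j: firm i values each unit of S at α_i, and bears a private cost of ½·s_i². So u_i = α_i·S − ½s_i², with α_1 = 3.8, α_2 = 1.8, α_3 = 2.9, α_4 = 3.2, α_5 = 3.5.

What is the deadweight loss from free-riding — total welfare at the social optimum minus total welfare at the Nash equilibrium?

Firm i's FOC: ∂u_i/∂s_i = α_i − s_i = 0, so s_i* = α_i.
NE contributions = (3.8, 1.8, 2.9, 3.2, 3.5); S = 15.2.
W^NE = (Σα)·S − ½Σα_i² = 15.2² − ½·48.58 = 206.75.
Planner sets s_i = Σα_j = 15.2 for every i, so S^SO = 5·15.2 = 76.
W^SO = (Σα)·S^SO − ½·5·(Σα)² = (5/2)·15.2² = 577.6.
Deadweight loss = W^SO − W^NE = 370.85.

370.85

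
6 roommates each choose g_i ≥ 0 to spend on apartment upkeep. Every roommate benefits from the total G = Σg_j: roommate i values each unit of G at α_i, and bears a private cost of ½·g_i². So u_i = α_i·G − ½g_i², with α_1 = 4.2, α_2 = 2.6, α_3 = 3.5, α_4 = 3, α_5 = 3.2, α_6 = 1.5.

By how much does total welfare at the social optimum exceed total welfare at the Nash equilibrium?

Roommate i's FOC: ∂u_i/∂g_i = α_i − g_i = 0, so g_i* = α_i.
NE contributions = (4.2, 2.6, 3.5, 3, 3.2, 1.5); G = 18.
W^NE = (Σα)·G − ½Σα_i² = 18² − ½·58.14 = 294.93.
Planner sets g_i = Σα_j = 18 for every i, so G^SO = 6·18 = 108.
W^SO = (Σα)·G^SO − ½·6·(Σα)² = (6/2)·18² = 972.
Deadweight loss = W^SO − W^NE = 677.07.

677.07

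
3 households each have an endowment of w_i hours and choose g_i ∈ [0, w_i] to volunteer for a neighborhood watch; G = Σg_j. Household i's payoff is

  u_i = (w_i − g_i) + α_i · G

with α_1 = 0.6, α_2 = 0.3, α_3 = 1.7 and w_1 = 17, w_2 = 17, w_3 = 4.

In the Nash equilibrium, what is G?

4

∂u_i/∂g_i = α_i − 1, so household i contributes w_i if α_i > 1, else 0.
α_i > 1 for i ∈ {3}; NE contributions (0, 0, 4), G = 4.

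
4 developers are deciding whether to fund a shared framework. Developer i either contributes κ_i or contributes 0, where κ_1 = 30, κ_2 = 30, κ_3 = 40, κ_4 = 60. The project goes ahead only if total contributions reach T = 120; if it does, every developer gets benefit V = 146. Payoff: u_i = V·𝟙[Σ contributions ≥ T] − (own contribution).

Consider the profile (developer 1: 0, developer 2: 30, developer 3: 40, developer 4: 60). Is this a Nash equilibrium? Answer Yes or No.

Yes

Total = 130 ≥ 120: provided.
Developer 1 (pledges 0, payoff 146): pledging 30 → total 160, payoff 116. No gain.
Developer 2 (pledges 30, payoff 116): dropping to 0 → total 100, payoff 0. No gain.
Developer 3 (pledges 40, payoff 106): dropping to 0 → total 90, payoff 0. No gain.
Developer 4 (pledges 60, payoff 86): dropping to 0 → total 70, payoff 0. No gain.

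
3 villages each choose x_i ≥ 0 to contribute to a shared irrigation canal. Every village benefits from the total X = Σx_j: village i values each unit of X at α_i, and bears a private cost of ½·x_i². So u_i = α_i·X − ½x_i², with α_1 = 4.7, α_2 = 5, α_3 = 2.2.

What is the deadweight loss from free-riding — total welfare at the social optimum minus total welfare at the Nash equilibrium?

Village i's FOC: ∂u_i/∂x_i = α_i − x_i = 0, so x_i* = α_i.
NE contributions = (4.7, 5, 2.2); X = 11.9.
W^NE = (Σα)·X − ½Σα_i² = 11.9² − ½·51.93 = 115.645.
Planner sets x_i = Σα_j = 11.9 for every i, so X^SO = 3·11.9 = 35.7.
W^SO = (Σα)·X^SO − ½·3·(Σα)² = (3/2)·11.9² = 212.415.
Deadweight loss = W^SO − W^NE = 96.77.

96.77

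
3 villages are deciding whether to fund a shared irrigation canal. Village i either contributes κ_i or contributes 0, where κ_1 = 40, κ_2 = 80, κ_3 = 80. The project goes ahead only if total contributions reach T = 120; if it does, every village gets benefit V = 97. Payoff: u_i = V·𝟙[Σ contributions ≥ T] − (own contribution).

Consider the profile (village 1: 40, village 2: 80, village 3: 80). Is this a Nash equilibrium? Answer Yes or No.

Total = 200 ≥ 120: provided.
Village 1 (pledges 40, payoff 57): dropping to 0 → total 160, payoff 97. Profitable deviation.

No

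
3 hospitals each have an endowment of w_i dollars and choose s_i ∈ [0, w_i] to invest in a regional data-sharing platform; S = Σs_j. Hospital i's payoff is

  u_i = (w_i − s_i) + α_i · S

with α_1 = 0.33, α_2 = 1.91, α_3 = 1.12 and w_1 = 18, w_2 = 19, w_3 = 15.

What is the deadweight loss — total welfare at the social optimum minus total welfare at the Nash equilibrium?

∂u_i/∂s_i = α_i − 1, so hospital i contributes w_i if α_i > 1, else 0.
α_i > 1 for i ∈ {2, 3}; NE contributions (0, 19, 15), S = 34.
W^NE = Σw_i − S^NE + (Σα_i)·S^NE = 52 + 2.36·34 = 132.24.
Planner: ∂(Σu_j)/∂s_i = Σα_j − 1 = 2.36 > 0, so everyone contributes w_i; S^SO = 52, W^SO = 52 + 2.36·52 = 174.72.
Deadweight loss = 42.48.

42.48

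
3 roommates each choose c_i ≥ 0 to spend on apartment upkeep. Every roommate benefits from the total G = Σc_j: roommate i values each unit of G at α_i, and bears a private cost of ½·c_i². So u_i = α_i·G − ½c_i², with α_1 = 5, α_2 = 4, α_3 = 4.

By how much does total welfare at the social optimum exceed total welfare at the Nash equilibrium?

Roommate i's FOC: ∂u_i/∂c_i = α_i − c_i = 0, so c_i* = α_i.
NE contributions = (5, 4, 4); G = 13.
W^NE = (Σα)·G − ½Σα_i² = 13² − ½·57 = 140.5.
Planner sets c_i = Σα_j = 13 for every i, so G^SO = 3·13 = 39.
W^SO = (Σα)·G^SO − ½·3·(Σα)² = (3/2)·13² = 253.5.
Deadweight loss = W^SO − W^NE = 113.

113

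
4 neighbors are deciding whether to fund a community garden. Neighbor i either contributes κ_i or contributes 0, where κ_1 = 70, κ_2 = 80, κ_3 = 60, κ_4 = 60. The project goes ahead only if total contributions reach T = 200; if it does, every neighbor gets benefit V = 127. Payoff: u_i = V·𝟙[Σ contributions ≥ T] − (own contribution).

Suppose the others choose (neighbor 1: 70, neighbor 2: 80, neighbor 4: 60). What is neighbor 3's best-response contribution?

0

Others' total = 210 ≥ 200; contributing adds cost 60 for no extra benefit.
Best response: 0.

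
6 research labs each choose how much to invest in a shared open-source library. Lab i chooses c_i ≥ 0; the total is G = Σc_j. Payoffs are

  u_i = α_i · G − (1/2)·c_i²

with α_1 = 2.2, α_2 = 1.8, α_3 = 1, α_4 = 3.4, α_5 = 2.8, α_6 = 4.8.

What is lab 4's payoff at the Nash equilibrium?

Lab i's FOC: ∂u_i/∂c_i = α_i − c_i = 0, so c_i* = α_i.
NE contributions = (2.2, 1.8, 1, 3.4, 2.8, 4.8); G = 16.
u_4 = α_4·G − ½·(c_4)² = 3.4·16 − ½·3.4² = 48.62.

48.62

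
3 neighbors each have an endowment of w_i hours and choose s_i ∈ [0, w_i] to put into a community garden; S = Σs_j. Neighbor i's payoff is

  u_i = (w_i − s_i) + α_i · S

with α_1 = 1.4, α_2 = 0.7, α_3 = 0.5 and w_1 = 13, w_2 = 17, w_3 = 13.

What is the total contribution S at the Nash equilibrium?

13

∂u_i/∂s_i = α_i − 1, so neighbor i contributes w_i if α_i > 1, else 0.
α_i > 1 for i ∈ {1}; NE contributions (13, 0, 0), S = 13.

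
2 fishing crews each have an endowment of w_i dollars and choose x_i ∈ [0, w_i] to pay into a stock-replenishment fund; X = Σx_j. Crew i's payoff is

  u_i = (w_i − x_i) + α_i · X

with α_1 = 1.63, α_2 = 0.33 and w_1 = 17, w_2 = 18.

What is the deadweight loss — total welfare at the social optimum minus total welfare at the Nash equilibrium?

∂u_i/∂x_i = α_i − 1, so crew i contributes w_i if α_i > 1, else 0.
α_i > 1 for i ∈ {1}; NE contributions (17, 0), X = 17.
W^NE = Σw_i − X^NE + (Σα_i)·X^NE = 35 + 0.96·17 = 51.32.
Planner: ∂(Σu_j)/∂x_i = Σα_j − 1 = 0.96 > 0, so everyone contributes w_i; X^SO = 35, W^SO = 35 + 0.96·35 = 68.6.
Deadweight loss = 17.28.

17.28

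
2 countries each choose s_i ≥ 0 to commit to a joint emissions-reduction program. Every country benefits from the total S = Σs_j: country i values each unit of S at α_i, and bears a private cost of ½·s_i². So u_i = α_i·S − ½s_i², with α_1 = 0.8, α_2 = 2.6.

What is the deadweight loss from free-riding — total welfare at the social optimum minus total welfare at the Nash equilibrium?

3.7

Country i's FOC: ∂u_i/∂s_i = α_i − s_i = 0, so s_i* = α_i.
NE contributions = (0.8, 2.6); S = 3.4.
W^NE = (Σα)·S − ½Σα_i² = 3.4² − ½·7.4 = 7.86.
Planner sets s_i = Σα_j = 3.4 for every i, so S^SO = 2·3.4 = 6.8.
W^SO = (Σα)·S^SO − ½·2·(Σα)² = (2/2)·3.4² = 11.56.
Deadweight loss = W^SO − W^NE = 3.7.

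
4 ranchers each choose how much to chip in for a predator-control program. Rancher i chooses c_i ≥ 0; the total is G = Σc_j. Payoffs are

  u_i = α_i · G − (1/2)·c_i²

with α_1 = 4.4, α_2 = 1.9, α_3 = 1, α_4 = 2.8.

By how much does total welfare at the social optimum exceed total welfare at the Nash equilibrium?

Rancher i's FOC: ∂u_i/∂c_i = α_i − c_i = 0, so c_i* = α_i.
NE contributions = (4.4, 1.9, 1, 2.8); G = 10.1.
W^NE = (Σα)·G − ½Σα_i² = 10.1² − ½·31.81 = 86.105.
Planner sets c_i = Σα_j = 10.1 for every i, so G^SO = 4·10.1 = 40.4.
W^SO = (Σα)·G^SO − ½·4·(Σα)² = (4/2)·10.1² = 204.02.
Deadweight loss = W^SO − W^NE = 117.915.

117.915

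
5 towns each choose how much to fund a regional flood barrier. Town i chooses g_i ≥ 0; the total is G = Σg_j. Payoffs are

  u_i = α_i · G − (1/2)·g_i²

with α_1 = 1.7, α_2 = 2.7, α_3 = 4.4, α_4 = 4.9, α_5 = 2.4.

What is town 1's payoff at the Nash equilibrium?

25.925

Town i's FOC: ∂u_i/∂g_i = α_i − g_i = 0, so g_i* = α_i.
NE contributions = (1.7, 2.7, 4.4, 4.9, 2.4); G = 16.1.
u_1 = α_1·G − ½·(g_1)² = 1.7·16.1 − ½·1.7² = 25.925.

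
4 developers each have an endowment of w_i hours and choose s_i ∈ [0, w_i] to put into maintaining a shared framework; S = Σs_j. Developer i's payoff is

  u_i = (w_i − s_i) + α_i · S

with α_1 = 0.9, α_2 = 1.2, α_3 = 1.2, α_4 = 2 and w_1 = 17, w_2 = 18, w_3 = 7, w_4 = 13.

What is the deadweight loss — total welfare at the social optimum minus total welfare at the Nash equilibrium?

∂u_i/∂s_i = α_i − 1, so developer i contributes w_i if α_i > 1, else 0.
α_i > 1 for i ∈ {2, 3, 4}; NE contributions (0, 18, 7, 13), S = 38.
W^NE = Σw_i − S^NE + (Σα_i)·S^NE = 55 + 4.3·38 = 218.4.
Planner: ∂(Σu_j)/∂s_i = Σα_j − 1 = 4.3 > 0, so everyone contributes w_i; S^SO = 55, W^SO = 55 + 4.3·55 = 291.5.
Deadweight loss = 73.1.

73.1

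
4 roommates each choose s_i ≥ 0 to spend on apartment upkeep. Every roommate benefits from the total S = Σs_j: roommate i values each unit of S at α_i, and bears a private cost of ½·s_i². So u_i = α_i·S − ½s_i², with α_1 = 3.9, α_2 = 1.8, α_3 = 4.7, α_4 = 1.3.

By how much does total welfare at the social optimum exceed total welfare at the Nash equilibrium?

Roommate i's FOC: ∂u_i/∂s_i = α_i − s_i = 0, so s_i* = α_i.
NE contributions = (3.9, 1.8, 4.7, 1.3); S = 11.7.
W^NE = (Σα)·S − ½Σα_i² = 11.7² − ½·42.23 = 115.775.
Planner sets s_i = Σα_j = 11.7 for every i, so S^SO = 4·11.7 = 46.8.
W^SO = (Σα)·S^SO − ½·4·(Σα)² = (4/2)·11.7² = 273.78.
Deadweight loss = W^SO − W^NE = 158.005.

158.005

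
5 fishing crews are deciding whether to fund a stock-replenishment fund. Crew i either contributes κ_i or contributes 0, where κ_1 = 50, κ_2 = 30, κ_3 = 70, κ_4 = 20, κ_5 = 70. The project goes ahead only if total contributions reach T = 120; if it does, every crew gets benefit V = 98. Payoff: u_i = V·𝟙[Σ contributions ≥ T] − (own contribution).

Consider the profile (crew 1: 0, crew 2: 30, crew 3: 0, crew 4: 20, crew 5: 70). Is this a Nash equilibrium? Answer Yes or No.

Yes

Total = 120 ≥ 120: provided.
Crew 1 (pledges 0, payoff 98): pledging 50 → total 170, payoff 48. No gain.
Crew 2 (pledges 30, payoff 68): dropping to 0 → total 90, payoff 0. No gain.
Crew 3 (pledges 0, payoff 98): pledging 70 → total 190, payoff 28. No gain.
Crew 4 (pledges 20, payoff 78): dropping to 0 → total 100, payoff 0. No gain.
Crew 5 (pledges 70, payoff 28): dropping to 0 → total 50, payoff 0. No gain.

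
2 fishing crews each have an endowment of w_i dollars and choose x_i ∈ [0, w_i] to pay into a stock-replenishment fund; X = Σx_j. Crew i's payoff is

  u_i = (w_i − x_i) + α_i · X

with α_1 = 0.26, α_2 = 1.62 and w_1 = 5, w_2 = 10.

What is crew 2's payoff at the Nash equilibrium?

16.2

∂u_i/∂x_i = α_i − 1, so crew i contributes w_i if α_i > 1, else 0.
α_i > 1 for i ∈ {2}; NE contributions (0, 10), X = 10.
u_2 = (10 − 10) + 1.62·10 = 16.2.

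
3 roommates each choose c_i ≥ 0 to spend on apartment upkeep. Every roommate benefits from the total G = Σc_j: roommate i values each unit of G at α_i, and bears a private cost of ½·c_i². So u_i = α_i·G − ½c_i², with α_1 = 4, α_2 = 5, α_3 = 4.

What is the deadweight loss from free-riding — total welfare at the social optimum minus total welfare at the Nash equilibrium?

113

Roommate i's FOC: ∂u_i/∂c_i = α_i − c_i = 0, so c_i* = α_i.
NE contributions = (4, 5, 4); G = 13.
W^NE = (Σα)·G − ½Σα_i² = 13² − ½·57 = 140.5.
Planner sets c_i = Σα_j = 13 for every i, so G^SO = 3·13 = 39.
W^SO = (Σα)·G^SO − ½·3·(Σα)² = (3/2)·13² = 253.5.
Deadweight loss = W^SO − W^NE = 113.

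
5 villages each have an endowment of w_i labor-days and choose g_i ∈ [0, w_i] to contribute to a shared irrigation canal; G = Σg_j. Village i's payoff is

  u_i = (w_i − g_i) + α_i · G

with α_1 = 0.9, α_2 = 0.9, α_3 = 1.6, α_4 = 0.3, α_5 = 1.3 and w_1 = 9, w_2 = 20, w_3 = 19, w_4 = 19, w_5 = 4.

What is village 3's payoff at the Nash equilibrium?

∂u_i/∂g_i = α_i − 1, so village i contributes w_i if α_i > 1, else 0.
α_i > 1 for i ∈ {3, 5}; NE contributions (0, 0, 19, 0, 4), G = 23.
u_3 = (19 − 19) + 1.6·23 = 36.8.

36.8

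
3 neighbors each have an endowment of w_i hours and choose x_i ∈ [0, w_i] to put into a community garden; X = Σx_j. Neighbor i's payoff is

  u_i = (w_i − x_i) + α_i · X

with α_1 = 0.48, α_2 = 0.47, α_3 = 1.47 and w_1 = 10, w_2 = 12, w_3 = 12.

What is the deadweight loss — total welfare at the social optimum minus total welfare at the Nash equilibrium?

31.24

∂u_i/∂x_i = α_i − 1, so neighbor i contributes w_i if α_i > 1, else 0.
α_i > 1 for i ∈ {3}; NE contributions (0, 0, 12), X = 12.
W^NE = Σw_i − X^NE + (Σα_i)·X^NE = 34 + 1.42·12 = 51.04.
Planner: ∂(Σu_j)/∂x_i = Σα_j − 1 = 1.42 > 0, so everyone contributes w_i; X^SO = 34, W^SO = 34 + 1.42·34 = 82.28.
Deadweight loss = 31.24.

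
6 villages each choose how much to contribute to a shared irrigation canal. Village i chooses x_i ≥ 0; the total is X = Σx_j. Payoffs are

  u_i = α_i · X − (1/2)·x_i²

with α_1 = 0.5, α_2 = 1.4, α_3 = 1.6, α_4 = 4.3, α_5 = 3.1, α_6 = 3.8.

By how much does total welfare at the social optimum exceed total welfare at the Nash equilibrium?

455.835

Village i's FOC: ∂u_i/∂x_i = α_i − x_i = 0, so x_i* = α_i.
NE contributions = (0.5, 1.4, 1.6, 4.3, 3.1, 3.8); X = 14.7.
W^NE = (Σα)·X − ½Σα_i² = 14.7² − ½·47.31 = 192.435.
Planner sets x_i = Σα_j = 14.7 for every i, so X^SO = 6·14.7 = 88.2.
W^SO = (Σα)·X^SO − ½·6·(Σα)² = (6/2)·14.7² = 648.27.
Deadweight loss = W^SO − W^NE = 455.835.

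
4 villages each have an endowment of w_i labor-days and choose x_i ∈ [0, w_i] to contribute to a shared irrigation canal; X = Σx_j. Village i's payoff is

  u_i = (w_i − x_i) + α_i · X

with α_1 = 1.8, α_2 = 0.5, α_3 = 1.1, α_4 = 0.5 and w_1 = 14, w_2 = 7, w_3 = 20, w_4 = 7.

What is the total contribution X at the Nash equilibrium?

34

∂u_i/∂x_i = α_i − 1, so village i contributes w_i if α_i > 1, else 0.
α_i > 1 for i ∈ {1, 3}; NE contributions (14, 0, 20, 0), X = 34.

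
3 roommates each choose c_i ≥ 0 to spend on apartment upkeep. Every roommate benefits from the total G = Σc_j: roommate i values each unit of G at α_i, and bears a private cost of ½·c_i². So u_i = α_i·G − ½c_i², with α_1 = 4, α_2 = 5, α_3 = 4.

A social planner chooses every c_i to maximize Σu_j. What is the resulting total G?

Planner FOC: ∂(Σu_j)/∂c_i = (Σα_j) − c_i = 0, so c_i^SO = Σα_j = 13 for every i; G^SO = 39.

39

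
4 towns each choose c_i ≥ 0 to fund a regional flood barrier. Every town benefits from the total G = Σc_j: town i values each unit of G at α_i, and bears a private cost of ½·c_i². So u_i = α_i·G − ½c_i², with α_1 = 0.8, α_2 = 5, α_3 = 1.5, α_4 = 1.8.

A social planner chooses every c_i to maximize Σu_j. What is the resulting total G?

Planner FOC: ∂(Σu_j)/∂c_i = (Σα_j) − c_i = 0, so c_i^SO = Σα_j = 9.1 for every i; G^SO = 36.4.

36.4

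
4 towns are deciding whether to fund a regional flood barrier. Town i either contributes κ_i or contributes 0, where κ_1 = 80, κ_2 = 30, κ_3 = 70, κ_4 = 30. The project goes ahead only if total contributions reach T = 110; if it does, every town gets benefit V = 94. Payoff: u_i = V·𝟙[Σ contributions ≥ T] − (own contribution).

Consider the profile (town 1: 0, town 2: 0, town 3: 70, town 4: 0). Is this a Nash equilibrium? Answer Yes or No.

Total = 70 < 110: not provided.
Town 1 (pledges 0, payoff 0): pledging 80 → total 150, payoff 14. Profitable deviation.

No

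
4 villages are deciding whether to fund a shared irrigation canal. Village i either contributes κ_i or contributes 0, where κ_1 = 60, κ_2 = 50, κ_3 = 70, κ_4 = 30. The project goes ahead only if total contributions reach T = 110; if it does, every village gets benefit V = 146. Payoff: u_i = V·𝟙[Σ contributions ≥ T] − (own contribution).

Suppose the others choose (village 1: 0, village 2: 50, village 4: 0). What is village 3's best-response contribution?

70

Others' total = 50. Contributing 70 brings total to 120 ≥ 110: gain V − κ_3 = 76.
Best response: 70.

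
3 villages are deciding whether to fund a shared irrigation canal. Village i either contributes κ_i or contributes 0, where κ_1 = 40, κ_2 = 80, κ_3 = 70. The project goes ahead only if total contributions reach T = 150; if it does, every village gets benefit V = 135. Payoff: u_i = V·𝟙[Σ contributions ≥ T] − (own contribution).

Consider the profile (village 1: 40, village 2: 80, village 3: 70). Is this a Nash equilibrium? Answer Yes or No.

No

Total = 190 ≥ 150: provided.
Village 1 (pledges 40, payoff 95): dropping to 0 → total 150, payoff 135. Profitable deviation.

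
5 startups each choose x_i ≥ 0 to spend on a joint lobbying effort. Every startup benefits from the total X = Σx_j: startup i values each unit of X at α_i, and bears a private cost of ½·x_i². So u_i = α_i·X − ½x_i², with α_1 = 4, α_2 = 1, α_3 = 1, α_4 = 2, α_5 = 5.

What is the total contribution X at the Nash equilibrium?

13

Startup i's FOC: ∂u_i/∂x_i = α_i − x_i = 0, so x_i* = α_i.
NE contributions = (4, 1, 1, 2, 5); X = 13.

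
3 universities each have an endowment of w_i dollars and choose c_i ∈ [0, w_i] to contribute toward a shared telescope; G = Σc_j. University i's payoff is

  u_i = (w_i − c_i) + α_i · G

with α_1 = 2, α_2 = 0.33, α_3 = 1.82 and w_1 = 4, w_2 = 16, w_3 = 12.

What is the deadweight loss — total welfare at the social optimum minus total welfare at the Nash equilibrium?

50.4

∂u_i/∂c_i = α_i − 1, so university i contributes w_i if α_i > 1, else 0.
α_i > 1 for i ∈ {1, 3}; NE contributions (4, 0, 12), G = 16.
W^NE = Σw_i − G^NE + (Σα_i)·G^NE = 32 + 3.15·16 = 82.4.
Planner: ∂(Σu_j)/∂c_i = Σα_j − 1 = 3.15 > 0, so everyone contributes w_i; G^SO = 32, W^SO = 32 + 3.15·32 = 132.8.
Deadweight loss = 50.4.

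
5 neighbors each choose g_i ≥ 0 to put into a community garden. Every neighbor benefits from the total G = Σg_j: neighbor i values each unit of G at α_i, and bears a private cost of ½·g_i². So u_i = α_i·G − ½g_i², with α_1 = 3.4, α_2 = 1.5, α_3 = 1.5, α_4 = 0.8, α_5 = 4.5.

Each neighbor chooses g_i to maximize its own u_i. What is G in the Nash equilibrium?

11.7

Neighbor i's FOC: ∂u_i/∂g_i = α_i − g_i = 0, so g_i* = α_i.
NE contributions = (3.4, 1.5, 1.5, 0.8, 4.5); G = 11.7.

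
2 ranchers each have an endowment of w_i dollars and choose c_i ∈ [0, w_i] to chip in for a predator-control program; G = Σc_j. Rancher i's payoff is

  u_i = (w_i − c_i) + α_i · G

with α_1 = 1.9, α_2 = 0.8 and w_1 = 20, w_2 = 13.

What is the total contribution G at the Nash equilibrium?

∂u_i/∂c_i = α_i − 1, so rancher i contributes w_i if α_i > 1, else 0.
α_i > 1 for i ∈ {1}; NE contributions (20, 0), G = 20.

20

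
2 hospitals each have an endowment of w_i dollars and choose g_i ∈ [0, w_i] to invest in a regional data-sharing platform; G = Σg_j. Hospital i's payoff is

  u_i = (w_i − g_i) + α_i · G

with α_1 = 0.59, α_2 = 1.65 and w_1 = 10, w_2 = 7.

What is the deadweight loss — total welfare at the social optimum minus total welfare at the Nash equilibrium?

12.4

∂u_i/∂g_i = α_i − 1, so hospital i contributes w_i if α_i > 1, else 0.
α_i > 1 for i ∈ {2}; NE contributions (0, 7), G = 7.
W^NE = Σw_i − G^NE + (Σα_i)·G^NE = 17 + 1.24·7 = 25.68.
Planner: ∂(Σu_j)/∂g_i = Σα_j − 1 = 1.24 > 0, so everyone contributes w_i; G^SO = 17, W^SO = 17 + 1.24·17 = 38.08.
Deadweight loss = 12.4.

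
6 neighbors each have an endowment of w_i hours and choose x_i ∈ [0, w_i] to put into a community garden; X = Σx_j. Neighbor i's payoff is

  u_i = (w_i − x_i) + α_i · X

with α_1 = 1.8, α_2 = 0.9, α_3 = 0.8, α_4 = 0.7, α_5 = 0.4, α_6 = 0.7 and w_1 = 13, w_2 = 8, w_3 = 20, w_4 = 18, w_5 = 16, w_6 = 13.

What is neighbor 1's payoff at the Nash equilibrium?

∂u_i/∂x_i = α_i − 1, so neighbor i contributes w_i if α_i > 1, else 0.
α_i > 1 for i ∈ {1}; NE contributions (13, 0, 0, 0, 0, 0), X = 13.
u_1 = (13 − 13) + 1.8·13 = 23.4.

23.4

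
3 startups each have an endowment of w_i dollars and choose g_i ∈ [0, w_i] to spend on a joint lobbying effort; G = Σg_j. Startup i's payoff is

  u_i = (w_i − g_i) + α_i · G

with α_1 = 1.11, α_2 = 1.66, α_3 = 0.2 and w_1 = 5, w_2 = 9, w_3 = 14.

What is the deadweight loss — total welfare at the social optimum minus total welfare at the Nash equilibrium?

27.58

∂u_i/∂g_i = α_i − 1, so startup i contributes w_i if α_i > 1, else 0.
α_i > 1 for i ∈ {1, 2}; NE contributions (5, 9, 0), G = 14.
W^NE = Σw_i − G^NE + (Σα_i)·G^NE = 28 + 1.97·14 = 55.58.
Planner: ∂(Σu_j)/∂g_i = Σα_j − 1 = 1.97 > 0, so everyone contributes w_i; G^SO = 28, W^SO = 28 + 1.97·28 = 83.16.
Deadweight loss = 27.58.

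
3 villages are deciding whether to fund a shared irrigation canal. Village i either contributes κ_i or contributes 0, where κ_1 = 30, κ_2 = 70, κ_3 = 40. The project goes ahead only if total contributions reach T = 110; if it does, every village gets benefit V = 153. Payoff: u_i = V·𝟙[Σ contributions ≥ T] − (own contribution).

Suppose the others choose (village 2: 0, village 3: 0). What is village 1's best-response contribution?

Others' total = 0. Even contributing 30 gives 30 < 110: no benefit either way.
Best response: 0.

0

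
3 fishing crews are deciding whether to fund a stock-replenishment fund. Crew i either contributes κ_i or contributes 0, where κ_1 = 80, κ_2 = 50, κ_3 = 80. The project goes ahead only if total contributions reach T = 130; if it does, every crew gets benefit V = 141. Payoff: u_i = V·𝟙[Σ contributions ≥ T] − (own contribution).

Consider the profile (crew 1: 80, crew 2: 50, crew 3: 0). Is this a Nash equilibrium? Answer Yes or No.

Total = 130 ≥ 130: provided.
Crew 1 (pledges 80, payoff 61): dropping to 0 → total 50, payoff 0. No gain.
Crew 2 (pledges 50, payoff 91): dropping to 0 → total 80, payoff 0. No gain.
Crew 3 (pledges 0, payoff 141): pledging 80 → total 210, payoff 61. No gain.

Yes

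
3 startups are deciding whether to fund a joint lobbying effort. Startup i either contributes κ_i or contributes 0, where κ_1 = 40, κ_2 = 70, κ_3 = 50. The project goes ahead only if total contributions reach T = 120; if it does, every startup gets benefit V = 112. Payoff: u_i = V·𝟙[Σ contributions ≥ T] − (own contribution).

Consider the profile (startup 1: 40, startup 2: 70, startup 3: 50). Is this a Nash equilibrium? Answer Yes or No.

No

Total = 160 ≥ 120: provided.
Startup 1 (pledges 40, payoff 72): dropping to 0 → total 120, payoff 112. Profitable deviation.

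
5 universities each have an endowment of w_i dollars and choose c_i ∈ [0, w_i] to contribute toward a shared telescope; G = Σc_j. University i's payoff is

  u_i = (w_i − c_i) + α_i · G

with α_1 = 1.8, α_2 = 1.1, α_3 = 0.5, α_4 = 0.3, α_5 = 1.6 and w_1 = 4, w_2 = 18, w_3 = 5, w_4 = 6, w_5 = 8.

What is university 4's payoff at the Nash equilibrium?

15

∂u_i/∂c_i = α_i − 1, so university i contributes w_i if α_i > 1, else 0.
α_i > 1 for i ∈ {1, 2, 5}; NE contributions (4, 18, 0, 0, 8), G = 30.
u_4 = (6 − 0) + 0.3·30 = 15.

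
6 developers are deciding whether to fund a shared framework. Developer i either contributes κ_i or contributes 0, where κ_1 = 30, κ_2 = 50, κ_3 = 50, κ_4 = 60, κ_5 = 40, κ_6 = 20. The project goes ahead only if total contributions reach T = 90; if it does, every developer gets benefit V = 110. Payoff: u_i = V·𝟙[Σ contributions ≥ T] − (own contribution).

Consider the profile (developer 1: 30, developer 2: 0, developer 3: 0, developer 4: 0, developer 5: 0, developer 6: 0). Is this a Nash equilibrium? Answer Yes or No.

Total = 30 < 90: not provided.
Developer 1 (pledges 30, payoff -30): dropping to 0 → total 0, payoff 0. Profitable deviation.

No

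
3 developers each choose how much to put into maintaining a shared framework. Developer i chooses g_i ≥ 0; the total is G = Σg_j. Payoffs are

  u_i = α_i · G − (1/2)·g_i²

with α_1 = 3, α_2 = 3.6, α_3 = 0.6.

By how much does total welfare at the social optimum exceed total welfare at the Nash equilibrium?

37.08

Developer i's FOC: ∂u_i/∂g_i = α_i − g_i = 0, so g_i* = α_i.
NE contributions = (3, 3.6, 0.6); G = 7.2.
W^NE = (Σα)·G − ½Σα_i² = 7.2² − ½·22.32 = 40.68.
Planner sets g_i = Σα_j = 7.2 for every i, so G^SO = 3·7.2 = 21.6.
W^SO = (Σα)·G^SO − ½·3·(Σα)² = (3/2)·7.2² = 77.76.
Deadweight loss = W^SO − W^NE = 37.08.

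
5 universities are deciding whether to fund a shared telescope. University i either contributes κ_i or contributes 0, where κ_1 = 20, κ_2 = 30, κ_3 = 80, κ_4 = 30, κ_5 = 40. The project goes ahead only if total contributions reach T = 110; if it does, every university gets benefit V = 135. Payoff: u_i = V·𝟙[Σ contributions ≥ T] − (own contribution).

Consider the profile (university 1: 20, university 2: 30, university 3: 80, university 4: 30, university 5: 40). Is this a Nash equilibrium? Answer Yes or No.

No

Total = 200 ≥ 110: provided.
University 1 (pledges 20, payoff 115): dropping to 0 → total 180, payoff 135. Profitable deviation.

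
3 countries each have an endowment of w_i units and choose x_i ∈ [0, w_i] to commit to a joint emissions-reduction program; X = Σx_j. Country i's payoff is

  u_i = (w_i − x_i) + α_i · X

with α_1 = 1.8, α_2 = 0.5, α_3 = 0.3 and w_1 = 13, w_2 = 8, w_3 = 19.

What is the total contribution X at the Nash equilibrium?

13

∂u_i/∂x_i = α_i − 1, so country i contributes w_i if α_i > 1, else 0.
α_i > 1 for i ∈ {1}; NE contributions (13, 0, 0), X = 13.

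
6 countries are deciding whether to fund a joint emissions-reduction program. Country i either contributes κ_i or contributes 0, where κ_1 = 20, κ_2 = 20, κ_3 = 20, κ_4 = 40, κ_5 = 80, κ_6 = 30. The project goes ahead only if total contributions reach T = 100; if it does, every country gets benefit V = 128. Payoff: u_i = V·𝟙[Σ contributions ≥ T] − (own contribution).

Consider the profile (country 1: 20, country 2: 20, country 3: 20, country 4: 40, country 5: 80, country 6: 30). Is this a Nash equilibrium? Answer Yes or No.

No

Total = 210 ≥ 100: provided.
Country 1 (pledges 20, payoff 108): dropping to 0 → total 190, payoff 128. Profitable deviation.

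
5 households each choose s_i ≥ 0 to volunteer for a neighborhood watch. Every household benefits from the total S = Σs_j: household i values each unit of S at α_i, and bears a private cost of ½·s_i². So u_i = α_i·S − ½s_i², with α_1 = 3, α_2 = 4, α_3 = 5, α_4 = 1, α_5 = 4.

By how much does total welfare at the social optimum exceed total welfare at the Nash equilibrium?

Household i's FOC: ∂u_i/∂s_i = α_i − s_i = 0, so s_i* = α_i.
NE contributions = (3, 4, 5, 1, 4); S = 17.
W^NE = (Σα)·S − ½Σα_i² = 17² − ½·67 = 255.5.
Planner sets s_i = Σα_j = 17 for every i, so S^SO = 5·17 = 85.
W^SO = (Σα)·S^SO − ½·5·(Σα)² = (5/2)·17² = 722.5.
Deadweight loss = W^SO − W^NE = 467.

467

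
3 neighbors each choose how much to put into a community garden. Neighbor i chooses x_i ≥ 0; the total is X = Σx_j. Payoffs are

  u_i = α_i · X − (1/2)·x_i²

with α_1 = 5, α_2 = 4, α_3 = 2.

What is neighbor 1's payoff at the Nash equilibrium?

42.5

Neighbor i's FOC: ∂u_i/∂x_i = α_i − x_i = 0, so x_i* = α_i.
NE contributions = (5, 4, 2); X = 11.
u_1 = α_1·X − ½·(x_1)² = 5·11 − ½·5² = 42.5.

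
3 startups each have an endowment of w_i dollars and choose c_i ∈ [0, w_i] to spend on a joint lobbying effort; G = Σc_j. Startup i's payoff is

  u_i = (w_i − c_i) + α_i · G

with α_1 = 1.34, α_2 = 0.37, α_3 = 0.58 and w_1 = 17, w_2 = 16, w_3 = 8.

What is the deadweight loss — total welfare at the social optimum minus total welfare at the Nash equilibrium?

∂u_i/∂c_i = α_i − 1, so startup i contributes w_i if α_i > 1, else 0.
α_i > 1 for i ∈ {1}; NE contributions (17, 0, 0), G = 17.
W^NE = Σw_i − G^NE + (Σα_i)·G^NE = 41 + 1.29·17 = 62.93.
Planner: ∂(Σu_j)/∂c_i = Σα_j − 1 = 1.29 > 0, so everyone contributes w_i; G^SO = 41, W^SO = 41 + 1.29·41 = 93.89.
Deadweight loss = 30.96.

30.96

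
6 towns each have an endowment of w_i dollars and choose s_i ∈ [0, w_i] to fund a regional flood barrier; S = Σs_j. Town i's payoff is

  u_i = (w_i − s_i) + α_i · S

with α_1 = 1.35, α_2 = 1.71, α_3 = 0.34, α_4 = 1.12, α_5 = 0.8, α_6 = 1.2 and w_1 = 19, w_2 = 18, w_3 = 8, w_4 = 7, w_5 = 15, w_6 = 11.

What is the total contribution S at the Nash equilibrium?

55

∂u_i/∂s_i = α_i − 1, so town i contributes w_i if α_i > 1, else 0.
α_i > 1 for i ∈ {1, 2, 4, 6}; NE contributions (19, 18, 0, 7, 0, 11), S = 55.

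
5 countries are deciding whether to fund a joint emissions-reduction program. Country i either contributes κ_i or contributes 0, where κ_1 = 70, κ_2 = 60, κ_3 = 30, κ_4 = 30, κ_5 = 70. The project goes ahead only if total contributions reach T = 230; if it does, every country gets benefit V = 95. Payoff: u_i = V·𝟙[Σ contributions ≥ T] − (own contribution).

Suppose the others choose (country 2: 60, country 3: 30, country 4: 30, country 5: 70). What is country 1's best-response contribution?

70

Others' total = 190. Contributing 70 brings total to 260 ≥ 230: gain V − κ_1 = 25.
Best response: 70.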